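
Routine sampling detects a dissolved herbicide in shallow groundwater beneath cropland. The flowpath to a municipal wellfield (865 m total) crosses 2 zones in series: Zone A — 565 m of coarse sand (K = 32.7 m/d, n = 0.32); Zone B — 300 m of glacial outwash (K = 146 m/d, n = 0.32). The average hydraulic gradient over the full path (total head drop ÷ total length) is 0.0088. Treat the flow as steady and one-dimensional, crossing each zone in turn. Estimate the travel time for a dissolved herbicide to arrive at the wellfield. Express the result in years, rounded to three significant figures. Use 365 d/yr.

1.93 years

For zones in series the flux q is common to all zones; the equivalent conductivity is the harmonic (thickness-weighted) mean, K_eq = L_total / Σ(L_j/K_j).
Σ(L/K) = 565/32.7 + 300/146 = 17.28 + 2.055 = 19.33 d
K_eq = L_total / Σ(L/K) = 865 / 19.33 = 44.74 m/d
q = K_eq · i = 44.74 × 0.0088 = 0.3937 m/d (same in every zone)
Zone A: v = q/n = 0.3937/0.32 = 1.230 m/d → t_A = 565/1.230 = 459.2 d
Zone B: v = q/n = 0.3937/0.32 = 1.230 m/d → t_B = 300/1.230 = 243.8 d
Total t = 459.2 + 243.8 = 703.0 d
   = 703.0 / 365 = 1.93 yr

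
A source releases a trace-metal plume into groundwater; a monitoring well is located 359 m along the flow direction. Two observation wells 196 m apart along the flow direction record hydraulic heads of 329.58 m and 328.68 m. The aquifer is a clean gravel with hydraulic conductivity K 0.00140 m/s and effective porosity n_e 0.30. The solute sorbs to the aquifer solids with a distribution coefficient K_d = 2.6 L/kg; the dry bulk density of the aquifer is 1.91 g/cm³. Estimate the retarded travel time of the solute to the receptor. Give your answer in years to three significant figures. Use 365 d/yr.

9.33 years

Hydraulic gradient i = (329.58 − 328.68) / 196 = 0.90 / 196 = 0.004592
K = 0.00140 m/s × 86400 s/d = 121.0 m/d
Specific discharge q = 121.0 × 0.004592 = 0.5554 m/d
v = Ki/n = 121.0·0.004592/0.30 = 1.851 m/d
Retardation R = 1 + ρ_b·K_d/n = 1 + 1.91×2.6/0.30 = 17.55
Contaminant velocity v_c = v/R = 1.851/17.55 = 0.1055 m/d
t = L/v_c = 359/0.1055 = 3404 d
   = 3404/365 = 9.33 yr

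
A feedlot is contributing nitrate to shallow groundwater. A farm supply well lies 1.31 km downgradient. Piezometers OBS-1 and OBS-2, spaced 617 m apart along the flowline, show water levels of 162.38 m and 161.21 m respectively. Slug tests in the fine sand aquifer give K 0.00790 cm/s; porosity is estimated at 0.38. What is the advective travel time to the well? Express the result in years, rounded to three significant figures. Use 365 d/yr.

Hydraulic gradient i = (162.38 − 161.21) / 617 = 1.17 / 617 = 0.001896
K = 0.00790 cm/s × 864 = 6.826 m/d
Darcy flux q = K·i = 6.826 × 0.001896 = 0.01294 m/d
Average linear velocity = 0.01294 / 0.38 = 0.03406 m/d
L = 1.31 km = 1310 m
t = L / v = 1310 / 0.03406 = 38460 d
   = 38460 / 365 = 105 yr

105 years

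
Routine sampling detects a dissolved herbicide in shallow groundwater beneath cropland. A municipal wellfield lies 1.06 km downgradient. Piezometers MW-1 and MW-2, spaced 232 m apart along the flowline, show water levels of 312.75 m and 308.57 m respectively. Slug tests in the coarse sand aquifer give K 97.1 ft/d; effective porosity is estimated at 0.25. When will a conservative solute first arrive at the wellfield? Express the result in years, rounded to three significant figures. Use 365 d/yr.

1.36 years

Hydraulic gradient i = (312.75 − 308.57) / 232 = 4.18 / 232 = 0.01802
K = 97.1 ft/d × 0.3048 = 29.60 m/d
q = Ki = 29.60 × 0.01802 = 0.5332 m/d
v_s = q/n_e = 0.5332/0.25 = 2.133 m/d
L = 1.06 km = 1060 m
t = L / v = 1060 / 2.133 = 497.0 d
   = 497.0 / 365 = 1.36 yr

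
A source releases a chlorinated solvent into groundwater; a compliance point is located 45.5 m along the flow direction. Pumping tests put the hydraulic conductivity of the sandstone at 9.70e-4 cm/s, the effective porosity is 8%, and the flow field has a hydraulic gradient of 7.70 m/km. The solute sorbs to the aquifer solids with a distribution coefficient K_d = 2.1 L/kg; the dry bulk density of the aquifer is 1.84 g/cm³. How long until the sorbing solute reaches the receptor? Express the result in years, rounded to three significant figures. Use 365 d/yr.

K = 9.70e-4 cm/s × 864 = 0.8381 m/d
Specific discharge q = 0.8381 × 0.0077 = 0.006453 m/d
v_s = q/n_e = 0.006453/0.08 = 0.08067 m/d
Retardation R = 1 + ρ_b·K_d/n = 1 + 1.84×2.1/0.08 = 49.30
Contaminant velocity v_c = v/R = 0.08067/49.30 = 0.001636 m/d
t = L/v_c = 45.5/0.001636 = 27810 d
   = 27810/365 = 76.2 yr

76.2 years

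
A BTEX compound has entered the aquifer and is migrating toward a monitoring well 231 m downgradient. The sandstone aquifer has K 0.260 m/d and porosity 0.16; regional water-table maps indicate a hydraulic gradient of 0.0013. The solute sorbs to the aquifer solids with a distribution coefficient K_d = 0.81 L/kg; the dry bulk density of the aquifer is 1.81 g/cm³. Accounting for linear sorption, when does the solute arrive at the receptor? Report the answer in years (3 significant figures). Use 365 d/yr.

Darcy flux q = K·i = 0.260 × 0.0013 = 3.380e-4 m/d
Seepage velocity v = q / n = 3.380e-4 / 0.16 = 0.002113 m/d
Retardation R = 1 + ρ_b·K_d/n = 1 + 1.81×0.81/0.16 = 10.16
Contaminant velocity v_c = v/R = 0.002113/10.16 = 2.079e-4 m/d
t = L/v_c = 231/2.079e-4 = 1.111e6 d
   = 1.111e6/365 = 3040 yr

3040 years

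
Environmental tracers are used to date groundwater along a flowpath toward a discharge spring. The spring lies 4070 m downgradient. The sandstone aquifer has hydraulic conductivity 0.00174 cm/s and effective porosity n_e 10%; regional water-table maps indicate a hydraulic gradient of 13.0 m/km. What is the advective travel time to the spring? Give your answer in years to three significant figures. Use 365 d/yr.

K = 0.00174 cm/s × 864 = 1.503 m/d
Darcy flux q = K·i = 1.503 × 0.013 = 0.01954 m/d
Average linear velocity = 0.01954 / 0.10 = 0.1954 m/d
t = L / v = 4070 / 0.1954 = 20830 d
   = 20830 / 365 = 57.1 yr

57.1 years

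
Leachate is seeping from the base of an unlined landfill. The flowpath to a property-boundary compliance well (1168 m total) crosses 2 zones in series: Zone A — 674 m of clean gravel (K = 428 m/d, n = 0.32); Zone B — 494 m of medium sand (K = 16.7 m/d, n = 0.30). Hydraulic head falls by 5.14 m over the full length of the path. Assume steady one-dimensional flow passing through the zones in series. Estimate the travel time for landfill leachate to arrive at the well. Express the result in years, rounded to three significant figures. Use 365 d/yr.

Steady 1-D flow in series ⇒ the Darcy flux q is identical in every zone and the zone head losses add (resistances L/K in series).
Σ(L/K) = 674/428 + 494/16.7 = 1.575 + 29.58 = 31.16 d
q = ΔH / Σ(L/K) = 5.14 / 31.16 = 0.1650 m/d (same in every zone)
Zone A: v = q/n = 0.1650/0.32 = 0.5156 m/d → t_A = 674/0.5156 = 1307 d
Zone B: v = q/n = 0.1650/0.30 = 0.5499 m/d → t_B = 494/0.5499 = 898.3 d
Total t = 1307 + 898.3 = 2206 d
   = 2206 / 365 = 6.04 yr

6.04 years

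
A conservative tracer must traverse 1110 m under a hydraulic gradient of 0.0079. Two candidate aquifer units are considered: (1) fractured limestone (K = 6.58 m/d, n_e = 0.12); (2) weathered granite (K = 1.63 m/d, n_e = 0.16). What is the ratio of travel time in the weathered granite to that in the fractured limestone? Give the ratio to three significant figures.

Unit 1 (fractured limestone): v = 6.58×0.0079/0.12 = 0.4332 m/d, t = 1110/0.4332 = 2562 d
Unit 2 (weathered granite): v = 1.63×0.0079/0.16 = 0.08048 m/d, t = 1110/0.08048 = 13790 d
t(weathered granite) / t(fractured limestone) = 13790/2562 = 5.38

5.38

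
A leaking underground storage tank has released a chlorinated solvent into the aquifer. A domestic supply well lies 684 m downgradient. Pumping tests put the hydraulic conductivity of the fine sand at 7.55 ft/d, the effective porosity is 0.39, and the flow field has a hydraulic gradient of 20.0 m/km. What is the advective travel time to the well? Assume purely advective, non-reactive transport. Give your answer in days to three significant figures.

5800 days

K = 7.55 ft/d × 0.3048 = 2.301 m/d
q = Ki = 2.301 × 0.020 = 0.04602 m/d
Average linear velocity = 0.04602 / 0.39 = 0.1180 m/d
t = L / v = 684 / 0.1180 = 5796 d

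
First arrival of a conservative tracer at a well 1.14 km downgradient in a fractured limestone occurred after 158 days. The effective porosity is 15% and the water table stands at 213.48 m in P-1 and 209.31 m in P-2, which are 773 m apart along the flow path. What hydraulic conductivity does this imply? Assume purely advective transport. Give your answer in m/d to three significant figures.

Hydraulic gradient i = (213.48 − 209.31) / 773 = 4.17 / 773 = 0.005395
L = 1.14 km = 1140 m
v = L / t = 1140 / 158 = 7.215 m/d
K = v · n / i = 7.215 × 0.15 / 0.005395 = 201 m/d

201 m/d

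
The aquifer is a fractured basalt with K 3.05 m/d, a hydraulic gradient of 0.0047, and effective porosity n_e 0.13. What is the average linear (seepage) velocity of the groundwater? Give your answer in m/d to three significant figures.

Darcy flux q = K·i = 3.05 × 0.0047 = 0.01434 m/d
Average linear velocity = 0.01434 / 0.13 = 0.1103 m/d

0.110 m/d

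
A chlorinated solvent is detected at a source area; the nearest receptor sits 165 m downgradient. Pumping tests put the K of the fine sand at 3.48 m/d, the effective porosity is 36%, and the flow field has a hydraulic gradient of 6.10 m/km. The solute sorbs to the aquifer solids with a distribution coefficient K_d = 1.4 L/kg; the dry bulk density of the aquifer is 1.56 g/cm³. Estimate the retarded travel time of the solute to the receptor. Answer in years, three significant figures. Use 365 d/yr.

54.2 years

Specific discharge q = 3.48 × 0.0061 = 0.02123 m/d
v = Ki/n = 3.48·0.0061/0.36 = 0.05897 m/d
Retardation R = 1 + ρ_b·K_d/n = 1 + 1.56×1.4/0.36 = 7.067
Contaminant velocity v_c = v/R = 0.05897/7.067 = 0.008344 m/d
t = L/v_c = 165/0.008344 = 19770 d
   = 19770/365 = 54.2 yr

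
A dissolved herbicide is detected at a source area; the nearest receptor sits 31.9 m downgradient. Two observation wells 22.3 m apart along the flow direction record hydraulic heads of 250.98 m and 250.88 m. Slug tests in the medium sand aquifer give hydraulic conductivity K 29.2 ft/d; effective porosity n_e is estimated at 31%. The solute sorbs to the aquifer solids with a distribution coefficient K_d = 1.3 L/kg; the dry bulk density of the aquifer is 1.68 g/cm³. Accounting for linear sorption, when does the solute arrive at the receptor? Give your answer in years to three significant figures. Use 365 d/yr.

Hydraulic gradient i = (250.98 − 250.88) / 22.3 = 0.10 / 22.3 = 0.004484
K = 29.2 ft/d × 0.3048 = 8.900 m/d
Darcy flux q = K·i = 8.900 × 0.004484 = 0.03991 m/d
v_s = q/n_e = 0.03991/0.31 = 0.1287 m/d
Retardation R = 1 + ρ_b·K_d/n = 1 + 1.68×1.3/0.31 = 8.045
Contaminant velocity v_c = v/R = 0.1287/8.045 = 0.01600 m/d
t = L/v_c = 31.9/0.01600 = 1993 d
   = 1993/365 = 5.46 yr

5.46 years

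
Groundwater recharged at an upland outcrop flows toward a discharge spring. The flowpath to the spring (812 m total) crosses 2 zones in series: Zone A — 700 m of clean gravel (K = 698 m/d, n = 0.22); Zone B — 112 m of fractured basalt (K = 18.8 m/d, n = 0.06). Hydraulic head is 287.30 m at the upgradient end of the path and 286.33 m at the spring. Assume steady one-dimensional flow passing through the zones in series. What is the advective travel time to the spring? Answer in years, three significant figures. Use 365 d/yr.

Total head drop ΔH = 287.30 − 286.33 = 0.97 m
Steady 1-D flow in series ⇒ the Darcy flux q is identical in every zone and the zone head losses add (resistances L/K in series).
Σ(L/K) = 700/698 + 112/18.8 = 1.003 + 5.957 = 6.960 d
q = ΔH / Σ(L/K) = 0.97 / 6.960 = 0.1394 m/d (same in every zone)
Zone A: v = q/n = 0.1394/0.22 = 0.6335 m/d → t_A = 700/0.6335 = 1105 d
Zone B: v = q/n = 0.1394/0.06 = 2.323 m/d → t_B = 112/2.323 = 48.22 d
Total t = 1105 + 48.22 = 1153 d
   = 1153 / 365 = 3.16 yr

3.16 years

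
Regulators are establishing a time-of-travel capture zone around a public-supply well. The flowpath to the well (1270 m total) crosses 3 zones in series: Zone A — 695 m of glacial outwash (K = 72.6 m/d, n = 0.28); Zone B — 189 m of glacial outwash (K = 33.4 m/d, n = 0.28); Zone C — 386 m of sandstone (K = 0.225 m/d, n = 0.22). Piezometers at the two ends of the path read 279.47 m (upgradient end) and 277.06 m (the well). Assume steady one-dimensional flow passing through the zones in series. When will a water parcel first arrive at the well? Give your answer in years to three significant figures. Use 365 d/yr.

Total head drop ΔH = 279.47 − 277.06 = 2.41 m
Steady 1-D flow in series ⇒ the Darcy flux q is identical in every zone and the zone head losses add (resistances L/K in series).
Σ(L/K) = 695/72.6 + 189/33.4 + 386/0.225 = 9.573 + 5.659 + 1716 = 1731 d
q = ΔH / Σ(L/K) = 2.41 / 1731 = 0.001392 m/d (same in every zone)
Zone A: v = q/n = 0.001392/0.28 = 0.004973 m/d → t_A = 695/0.004973 = 139800 d
Zone B: v = q/n = 0.001392/0.28 = 0.004973 m/d → t_B = 189/0.004973 = 38010 d
Zone C: v = q/n = 0.001392/0.22 = 0.006329 m/d → t_C = 386/0.006329 = 60990 d
Total t = 139800 + 38010 + 60990 = 238700 d
   = 238700 / 365 = 654 yr

654 years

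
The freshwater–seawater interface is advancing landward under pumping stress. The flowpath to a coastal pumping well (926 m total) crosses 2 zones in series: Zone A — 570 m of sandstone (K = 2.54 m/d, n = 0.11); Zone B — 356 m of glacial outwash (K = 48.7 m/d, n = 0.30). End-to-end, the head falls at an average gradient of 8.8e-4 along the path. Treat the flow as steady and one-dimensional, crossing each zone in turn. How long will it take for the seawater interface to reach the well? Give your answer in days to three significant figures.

Steady 1-D flow in series ⇒ the Darcy flux q is identical in every zone and the zone head losses add (resistances L/K in series).
Σ(L/K) = 570/2.54 + 356/48.7 = 224.4 + 7.310 = 231.7 d
K_eq = L_total / Σ(L/K) = 926 / 231.7 = 3.996 m/d
q = K_eq · i = 3.996 × 8.8e-4 = 0.003517 m/d (same in every zone)
Zone A: v = q/n = 0.003517/0.11 = 0.03197 m/d → t_A = 570/0.03197 = 17830 d
Zone B: v = q/n = 0.003517/0.30 = 0.01172 m/d → t_B = 356/0.01172 = 30370 d
Total t = 17830 + 30370 = 48200 d

48200 days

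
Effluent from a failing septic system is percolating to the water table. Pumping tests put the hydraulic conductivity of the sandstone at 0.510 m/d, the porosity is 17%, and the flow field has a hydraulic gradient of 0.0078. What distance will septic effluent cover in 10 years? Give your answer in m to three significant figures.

Darcy flux q = K·i = 0.510 × 0.0078 = 0.003978 m/d
v = Ki/n = 0.510·0.0078/0.17 = 0.02340 m/d
T = 10 yr × 365 = 3650 d
L = v × T = 0.02340 × 3650 = 85.41 m

85.4 m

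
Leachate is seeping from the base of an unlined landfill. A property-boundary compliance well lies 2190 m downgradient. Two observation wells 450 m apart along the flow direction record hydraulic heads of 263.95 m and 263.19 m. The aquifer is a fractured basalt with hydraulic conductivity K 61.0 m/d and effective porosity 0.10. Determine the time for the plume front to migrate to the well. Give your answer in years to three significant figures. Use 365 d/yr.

5.82 years

Hydraulic gradient i = (263.95 − 263.19) / 450 = 0.76 / 450 = 0.001689
Darcy flux q = K·i = 61.0 × 0.001689 = 0.1030 m/d
Average linear velocity = 0.1030 / 0.10 = 1.030 m/d
t = L / v = 2190 / 1.030 = 2126 d
   = 2126 / 365 = 5.82 yr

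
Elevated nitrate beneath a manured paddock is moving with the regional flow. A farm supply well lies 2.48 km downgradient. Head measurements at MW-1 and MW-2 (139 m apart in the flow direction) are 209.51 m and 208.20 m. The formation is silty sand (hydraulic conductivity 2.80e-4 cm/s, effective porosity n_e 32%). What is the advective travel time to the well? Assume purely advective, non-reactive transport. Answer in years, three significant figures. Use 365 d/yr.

Hydraulic gradient i = (209.51 − 208.20) / 139 = 1.31 / 139 = 0.009424
K = 2.80e-4 cm/s × 864 = 0.2419 m/d
Specific discharge q = 0.2419 × 0.009424 = 0.002280 m/d
v = Ki/n = 0.2419·0.009424/0.32 = 0.007125 m/d
L = 2.48 km = 2480 m
t = L / v = 2480 / 0.007125 = 348100 d
   = 348100 / 365 = 954 yr

954 years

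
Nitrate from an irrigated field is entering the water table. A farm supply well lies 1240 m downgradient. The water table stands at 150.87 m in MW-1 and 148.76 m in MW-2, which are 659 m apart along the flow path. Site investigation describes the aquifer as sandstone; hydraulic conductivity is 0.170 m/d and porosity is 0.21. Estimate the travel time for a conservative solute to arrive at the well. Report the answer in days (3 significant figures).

478000 days

Hydraulic gradient i = (150.87 − 148.76) / 659 = 2.11 / 659 = 0.003202
q = Ki = 0.170 × 0.003202 = 5.443e-4 m/d
Average linear velocity = 5.443e-4 / 0.21 = 0.002592 m/d
t = L / v = 1240 / 0.002592 = 478400 d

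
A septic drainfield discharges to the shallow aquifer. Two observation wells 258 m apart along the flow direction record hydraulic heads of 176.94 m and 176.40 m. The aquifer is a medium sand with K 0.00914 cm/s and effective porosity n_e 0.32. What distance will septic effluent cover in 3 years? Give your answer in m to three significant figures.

Hydraulic gradient i = (176.94 − 176.40) / 258 = 0.54 / 258 = 0.002093
K = 0.00914 cm/s × 864 = 7.897 m/d
q = Ki = 7.897 × 0.002093 = 0.01653 m/d
v_s = q/n_e = 0.01653/0.32 = 0.05165 m/d
T = 3 yr × 365 = 1095 d
L = v × T = 0.05165 × 1095 = 56.56 m

56.6 m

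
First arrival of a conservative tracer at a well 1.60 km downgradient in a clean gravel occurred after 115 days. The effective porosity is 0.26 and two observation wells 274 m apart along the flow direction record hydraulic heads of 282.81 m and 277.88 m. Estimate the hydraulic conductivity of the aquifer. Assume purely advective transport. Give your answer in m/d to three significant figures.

Hydraulic gradient i = (282.81 − 277.88) / 274 = 4.93 / 274 = 0.01799
L = 1.60 km = 1600 m
v = L / t = 1600 / 115 = 13.91 m/d
K = v · n / i = 13.91 × 0.26 / 0.01799 = 201 m/d

201 m/d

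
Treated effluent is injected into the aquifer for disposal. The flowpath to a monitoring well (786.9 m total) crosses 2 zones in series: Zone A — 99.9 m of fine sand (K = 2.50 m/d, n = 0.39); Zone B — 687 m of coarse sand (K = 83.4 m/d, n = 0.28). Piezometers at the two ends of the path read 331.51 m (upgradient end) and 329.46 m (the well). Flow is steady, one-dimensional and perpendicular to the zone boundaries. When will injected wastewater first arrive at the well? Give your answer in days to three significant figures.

5440 days

Total head drop ΔH = 331.51 − 329.46 = 2.05 m
Steady 1-D flow in series ⇒ the Darcy flux q is identical in every zone and the zone head losses add (resistances L/K in series).
Σ(L/K) = 99.9/2.50 + 687/83.4 = 39.96 + 8.237 = 48.20 d
q = ΔH / Σ(L/K) = 2.05 / 48.20 = 0.04253 m/d (same in every zone)
Zone A: v = q/n = 0.04253/0.39 = 0.1091 m/d → t_A = 99.9/0.1091 = 916.0 d
Zone B: v = q/n = 0.04253/0.28 = 0.1519 m/d → t_B = 687/0.1519 = 4523 d
Total t = 916.0 + 4523 = 5439 d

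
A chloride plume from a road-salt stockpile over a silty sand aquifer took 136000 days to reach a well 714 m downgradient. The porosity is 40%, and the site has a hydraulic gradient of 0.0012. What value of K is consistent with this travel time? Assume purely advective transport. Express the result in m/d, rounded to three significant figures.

1.75 m/d

v = L / t = 714 / 136000 = 0.005250 m/d
K = v · n / i = 0.005250 × 0.40 / 0.0012 = 1.75 m/d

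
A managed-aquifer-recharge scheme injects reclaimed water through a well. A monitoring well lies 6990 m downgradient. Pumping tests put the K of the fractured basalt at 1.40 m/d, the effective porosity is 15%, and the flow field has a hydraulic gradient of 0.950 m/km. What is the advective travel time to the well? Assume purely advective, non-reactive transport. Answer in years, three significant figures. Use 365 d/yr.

2160 years

Darcy flux q = K·i = 1.40 × 9.5e-4 = 0.001330 m/d
Average linear velocity = 0.001330 / 0.15 = 0.008867 m/d
t = L / v = 6990 / 0.008867 = 788300 d
   = 788300 / 365 = 2160 yr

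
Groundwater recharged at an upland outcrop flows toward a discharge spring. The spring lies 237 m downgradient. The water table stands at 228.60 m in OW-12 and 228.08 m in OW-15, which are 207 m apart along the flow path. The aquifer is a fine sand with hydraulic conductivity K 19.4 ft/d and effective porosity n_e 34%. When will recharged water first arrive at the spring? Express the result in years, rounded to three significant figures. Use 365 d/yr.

14.9 years

Hydraulic gradient i = (228.60 − 228.08) / 207 = 0.52 / 207 = 0.002512
K = 19.4 ft/d × 0.3048 = 5.913 m/d
Specific discharge q = 5.913 × 0.002512 = 0.01485 m/d
Average linear velocity = 0.01485 / 0.34 = 0.04369 m/d
t = L / v = 237 / 0.04369 = 5425 d
   = 5425 / 365 = 14.9 yr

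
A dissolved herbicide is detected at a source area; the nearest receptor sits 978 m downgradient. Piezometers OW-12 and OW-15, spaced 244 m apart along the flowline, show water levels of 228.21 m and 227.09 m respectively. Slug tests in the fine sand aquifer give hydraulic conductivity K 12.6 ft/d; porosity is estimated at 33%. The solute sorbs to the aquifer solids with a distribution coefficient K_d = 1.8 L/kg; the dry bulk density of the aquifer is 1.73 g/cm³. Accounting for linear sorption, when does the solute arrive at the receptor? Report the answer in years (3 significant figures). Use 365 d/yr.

Hydraulic gradient i = (228.21 − 227.09) / 244 = 1.12 / 244 = 0.004590
K = 12.6 ft/d × 0.3048 = 3.840 m/d
Specific discharge q = 3.840 × 0.004590 = 0.01763 m/d
Seepage velocity v = q / n = 0.01763 / 0.33 = 0.05342 m/d
Retardation R = 1 + ρ_b·K_d/n = 1 + 1.73×1.8/0.33 = 10.44
Contaminant velocity v_c = v/R = 0.05342/10.44 = 0.005119 m/d
t = L/v_c = 978/0.005119 = 191100 d
   = 191100/365 = 523 yr

523 years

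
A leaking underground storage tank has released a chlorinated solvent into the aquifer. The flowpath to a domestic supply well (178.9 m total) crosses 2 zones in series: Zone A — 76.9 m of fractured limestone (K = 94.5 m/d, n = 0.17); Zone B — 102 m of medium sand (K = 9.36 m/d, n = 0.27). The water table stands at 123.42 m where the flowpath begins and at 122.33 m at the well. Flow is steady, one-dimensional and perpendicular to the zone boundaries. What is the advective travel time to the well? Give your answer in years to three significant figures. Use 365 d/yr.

Total head drop ΔH = 123.42 − 122.33 = 1.09 m
Steady 1-D flow in series ⇒ the Darcy flux q is identical in every zone and the zone head losses add (resistances L/K in series).
Σ(L/K) = 76.9/94.5 + 102/9.36 = 0.8138 + 10.90 = 11.71 d
q = ΔH / Σ(L/K) = 1.09 / 11.71 = 0.09307 m/d (same in every zone)
Zone A: v = q/n = 0.09307/0.17 = 0.5475 m/d → t_A = 76.9/0.5475 = 140.5 d
Zone B: v = q/n = 0.09307/0.27 = 0.3447 m/d → t_B = 102/0.3447 = 295.9 d
Total t = 140.5 + 295.9 = 436.4 d
   = 436.4 / 365 = 1.20 yr

1.20 years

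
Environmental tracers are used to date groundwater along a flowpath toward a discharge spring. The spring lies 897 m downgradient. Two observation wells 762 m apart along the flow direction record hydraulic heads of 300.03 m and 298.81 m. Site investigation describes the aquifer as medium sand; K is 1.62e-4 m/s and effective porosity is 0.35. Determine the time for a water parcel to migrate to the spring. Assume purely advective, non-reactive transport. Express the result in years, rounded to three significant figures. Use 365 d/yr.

38.4 years

Hydraulic gradient i = (300.03 − 298.81) / 762 = 1.22 / 762 = 0.001601
K = 1.62e-4 m/s × 86400 s/d = 14.00 m/d
Specific discharge q = 14.00 × 0.001601 = 0.02241 m/d
Seepage velocity v = q / n = 0.02241 / 0.35 = 0.06403 m/d
t = L / v = 897 / 0.06403 = 14010 d
   = 14010 / 365 = 38.4 yr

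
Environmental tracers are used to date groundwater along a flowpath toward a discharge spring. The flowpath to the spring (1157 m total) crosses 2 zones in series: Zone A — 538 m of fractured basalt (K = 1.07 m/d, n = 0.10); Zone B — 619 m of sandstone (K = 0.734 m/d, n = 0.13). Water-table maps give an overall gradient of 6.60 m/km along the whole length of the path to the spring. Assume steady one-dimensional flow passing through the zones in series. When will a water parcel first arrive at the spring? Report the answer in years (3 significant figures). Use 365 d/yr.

64.8 years

Continuity: the same q passes through each zone, so ΔH = q·Σ(L_j/K_j) — the zones act as resistances in series.
Σ(L/K) = 538/1.07 + 619/0.734 = 502.8 + 843.3 = 1346 d
K_eq = L_total / Σ(L/K) = 1157 / 1346 = 0.8595 m/d
q = K_eq · i = 0.8595 × 0.0066 = 0.005673 m/d (same in every zone)
Zone A: v = q/n = 0.005673/0.10 = 0.05673 m/d → t_A = 538/0.05673 = 9484 d
Zone B: v = q/n = 0.005673/0.13 = 0.04364 m/d → t_B = 619/0.04364 = 14190 d
Total t = 9484 + 14190 = 23670 d
   = 23670 / 365 = 64.8 yr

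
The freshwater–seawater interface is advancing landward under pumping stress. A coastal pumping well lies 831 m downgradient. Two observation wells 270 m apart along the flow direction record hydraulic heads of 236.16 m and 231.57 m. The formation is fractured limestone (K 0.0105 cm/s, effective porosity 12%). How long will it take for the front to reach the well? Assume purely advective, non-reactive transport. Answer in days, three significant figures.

647 days

Hydraulic gradient i = (236.16 − 231.57) / 270 = 4.59 / 270 = 0.01700
K = 0.0105 cm/s × 864 = 9.072 m/d
q = Ki = 9.072 × 0.01700 = 0.1542 m/d
Average linear velocity = 0.1542 / 0.12 = 1.285 m/d
t = L / v = 831 / 1.285 = 646.6 d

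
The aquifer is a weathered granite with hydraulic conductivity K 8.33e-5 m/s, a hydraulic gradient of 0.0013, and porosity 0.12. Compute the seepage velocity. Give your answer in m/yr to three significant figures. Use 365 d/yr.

28.5 m/yr

K = 8.33e-5 m/s × 86400 s/d = 7.197 m/d
q = Ki = 7.197 × 0.0013 = 0.009356 m/d
v = Ki/n = 7.197·0.0013/0.12 = 0.07797 m/d
   = 0.07797 × 365 = 28.5 m/yr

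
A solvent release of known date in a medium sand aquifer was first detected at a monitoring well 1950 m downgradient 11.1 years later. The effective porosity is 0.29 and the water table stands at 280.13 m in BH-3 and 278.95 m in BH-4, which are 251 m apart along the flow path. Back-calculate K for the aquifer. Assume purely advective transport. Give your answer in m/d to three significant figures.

29.7 m/d

Hydraulic gradient i = (280.13 − 278.95) / 251 = 1.18 / 251 = 0.004701
t = 11.1 years = 4052 d
v = L / t = 1950 / 4052 = 0.4813 m/d
K = v · n / i = 0.4813 × 0.29 / 0.004701 = 29.7 m/d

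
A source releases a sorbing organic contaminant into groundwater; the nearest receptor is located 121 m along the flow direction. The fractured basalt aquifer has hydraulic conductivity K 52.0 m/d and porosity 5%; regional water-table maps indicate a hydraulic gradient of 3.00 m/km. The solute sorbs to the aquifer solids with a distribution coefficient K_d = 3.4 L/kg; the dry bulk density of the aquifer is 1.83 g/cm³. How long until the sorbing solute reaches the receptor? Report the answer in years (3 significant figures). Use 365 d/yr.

13.3 years

q = Ki = 52.0 × 0.0030 = 0.1560 m/d
v = Ki/n = 52.0·0.0030/0.05 = 3.120 m/d
Retardation R = 1 + ρ_b·K_d/n = 1 + 1.83×3.4/0.05 = 125.4
Contaminant velocity v_c = v/R = 3.120/125.4 = 0.02487 m/d
t = L/v_c = 121/0.02487 = 4865 d
   = 4865/365 = 13.3 yr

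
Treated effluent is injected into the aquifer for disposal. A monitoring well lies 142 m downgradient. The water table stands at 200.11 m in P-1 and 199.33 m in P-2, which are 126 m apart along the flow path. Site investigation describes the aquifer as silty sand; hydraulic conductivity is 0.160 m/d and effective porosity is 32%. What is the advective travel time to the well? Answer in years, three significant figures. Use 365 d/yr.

Hydraulic gradient i = (200.11 − 199.33) / 126 = 0.78 / 126 = 0.006190
Darcy flux q = K·i = 0.160 × 0.006190 = 9.905e-4 m/d
Seepage velocity v = q / n = 9.905e-4 / 0.32 = 0.003095 m/d
t = L / v = 142 / 0.003095 = 45880 d
   = 45880 / 365 = 126 yr

126 years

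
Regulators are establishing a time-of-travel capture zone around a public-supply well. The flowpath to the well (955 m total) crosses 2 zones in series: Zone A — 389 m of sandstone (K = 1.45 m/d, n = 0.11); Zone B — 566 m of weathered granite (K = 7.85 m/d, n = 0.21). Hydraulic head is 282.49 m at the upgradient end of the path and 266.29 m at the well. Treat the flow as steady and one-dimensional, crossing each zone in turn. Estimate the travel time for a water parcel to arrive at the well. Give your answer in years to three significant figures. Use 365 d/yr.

9.31 years

Total head drop ΔH = 282.49 − 266.29 = 16.20 m
Continuity: the same q passes through each zone, so ΔH = q·Σ(L_j/K_j) — the zones act as resistances in series.
Σ(L/K) = 389/1.45 + 566/7.85 = 268.3 + 72.10 = 340.4 d
q = ΔH / Σ(L/K) = 16.20 / 340.4 = 0.04759 m/d (same in every zone)
Zone A: v = q/n = 0.04759/0.11 = 0.4327 m/d → t_A = 389/0.4327 = 899.1 d
Zone B: v = q/n = 0.04759/0.21 = 0.2266 m/d → t_B = 566/0.2266 = 2497 d
Total t = 899.1 + 2497 = 3396 d
   = 3396 / 365 = 9.31 yr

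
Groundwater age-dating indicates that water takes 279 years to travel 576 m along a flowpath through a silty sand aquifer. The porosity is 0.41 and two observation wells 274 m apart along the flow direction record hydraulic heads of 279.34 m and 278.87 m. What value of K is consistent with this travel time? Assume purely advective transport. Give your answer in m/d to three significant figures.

Hydraulic gradient i = (279.34 − 278.87) / 274 = 0.47 / 274 = 0.001715
t = 279 years = 101800 d
v = L / t = 576 / 101800 = 0.005656 m/d
K = v · n / i = 0.005656 × 0.41 / 0.001715 = 1.35 m/d

1.35 m/d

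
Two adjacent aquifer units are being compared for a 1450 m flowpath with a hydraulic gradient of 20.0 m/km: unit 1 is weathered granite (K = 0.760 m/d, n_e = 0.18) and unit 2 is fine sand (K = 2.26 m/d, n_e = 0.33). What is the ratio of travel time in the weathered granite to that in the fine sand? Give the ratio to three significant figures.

1.62

Unit 1 (weathered granite): v = 0.760×0.020/0.18 = 0.08444 m/d, t = 1450/0.08444 = 17170 d
Unit 2 (fine sand): v = 2.26×0.020/0.33 = 0.1370 m/d, t = 1450/0.1370 = 10590 d
t(weathered granite) / t(fine sand) = 17170/10590 = 1.62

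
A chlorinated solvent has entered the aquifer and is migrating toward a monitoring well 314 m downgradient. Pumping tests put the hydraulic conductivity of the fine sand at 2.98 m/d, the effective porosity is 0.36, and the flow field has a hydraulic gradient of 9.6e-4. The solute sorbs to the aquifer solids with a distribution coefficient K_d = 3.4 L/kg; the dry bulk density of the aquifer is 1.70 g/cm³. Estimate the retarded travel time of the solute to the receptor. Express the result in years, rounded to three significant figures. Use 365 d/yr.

Specific discharge q = 2.98 × 9.6e-4 = 0.002861 m/d
v = Ki/n = 2.98·9.6e-4/0.36 = 0.007947 m/d
Retardation R = 1 + ρ_b·K_d/n = 1 + 1.70×3.4/0.36 = 17.06
Contaminant velocity v_c = v/R = 0.007947/17.06 = 4.659e-4 m/d
t = L/v_c = 314/4.659e-4 = 673900 d
   = 673900/365 = 1850 yr

1850 years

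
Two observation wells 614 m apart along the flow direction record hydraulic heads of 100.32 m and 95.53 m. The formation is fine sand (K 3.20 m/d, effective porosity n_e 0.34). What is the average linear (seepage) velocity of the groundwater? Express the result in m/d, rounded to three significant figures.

0.0734 m/d

Hydraulic gradient i = (100.32 − 95.53) / 614 = 4.79 / 614 = 0.007801
Darcy flux q = K·i = 3.20 × 0.007801 = 0.02496 m/d
v_s = q/n_e = 0.02496/0.34 = 0.07342 m/d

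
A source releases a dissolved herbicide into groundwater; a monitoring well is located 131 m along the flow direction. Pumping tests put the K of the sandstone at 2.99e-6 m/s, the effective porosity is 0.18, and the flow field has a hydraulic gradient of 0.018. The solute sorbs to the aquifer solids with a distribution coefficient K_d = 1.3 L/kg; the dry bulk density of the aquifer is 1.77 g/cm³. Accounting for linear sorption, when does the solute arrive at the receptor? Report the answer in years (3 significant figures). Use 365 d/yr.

K = 2.99e-6 m/s × 86400 s/d = 0.2583 m/d
Specific discharge q = 0.2583 × 0.018 = 0.004650 m/d
v = Ki/n = 0.2583·0.018/0.18 = 0.02583 m/d
Retardation R = 1 + ρ_b·K_d/n = 1 + 1.77×1.3/0.18 = 13.78
Contaminant velocity v_c = v/R = 0.02583/13.78 = 0.001874 m/d
t = L/v_c = 131/0.001874 = 69890 d
   = 69890/365 = 191 yr

191 years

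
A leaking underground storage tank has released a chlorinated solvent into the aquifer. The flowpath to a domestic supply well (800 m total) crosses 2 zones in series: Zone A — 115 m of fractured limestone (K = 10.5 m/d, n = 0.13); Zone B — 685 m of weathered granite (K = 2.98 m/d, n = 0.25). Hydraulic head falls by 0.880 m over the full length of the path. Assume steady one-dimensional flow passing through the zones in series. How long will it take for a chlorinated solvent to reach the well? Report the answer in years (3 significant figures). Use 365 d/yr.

140 years

Steady 1-D flow in series ⇒ the Darcy flux q is identical in every zone and the zone head losses add (resistances L/K in series).
Σ(L/K) = 115/10.5 + 685/2.98 = 10.95 + 229.9 = 240.8 d
q = ΔH / Σ(L/K) = 0.880 / 240.8 = 0.003654 m/d (same in every zone)
Zone A: v = q/n = 0.003654/0.13 = 0.02811 m/d → t_A = 115/0.02811 = 4091 d
Zone B: v = q/n = 0.003654/0.25 = 0.01462 m/d → t_B = 685/0.01462 = 46860 d
Total t = 4091 + 46860 = 50950 d
   = 50950 / 365 = 140 yr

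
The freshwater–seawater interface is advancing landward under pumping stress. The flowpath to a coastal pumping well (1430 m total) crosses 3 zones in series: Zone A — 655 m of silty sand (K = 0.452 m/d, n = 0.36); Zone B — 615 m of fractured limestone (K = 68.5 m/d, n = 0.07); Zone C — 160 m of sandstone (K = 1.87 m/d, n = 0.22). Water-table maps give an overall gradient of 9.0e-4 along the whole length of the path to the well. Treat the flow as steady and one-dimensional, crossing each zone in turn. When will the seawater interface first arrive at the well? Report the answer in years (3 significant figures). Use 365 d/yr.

For zones in series the flux q is common to all zones; the equivalent conductivity is the harmonic (thickness-weighted) mean, K_eq = L_total / Σ(L_j/K_j).
Σ(L/K) = 655/0.452 + 615/68.5 + 160/1.87 = 1449 + 8.978 + 85.56 = 1544 d
K_eq = L_total / Σ(L/K) = 1430 / 1544 = 0.9264 m/d
q = K_eq · i = 0.9264 × 9.0e-4 = 8.337e-4 m/d (same in every zone)
Zone A: v = q/n = 8.337e-4/0.36 = 0.002316 m/d → t_A = 655/0.002316 = 282800 d
Zone B: v = q/n = 8.337e-4/0.07 = 0.01191 m/d → t_B = 615/0.01191 = 51640 d
Zone C: v = q/n = 8.337e-4/0.22 = 0.003790 m/d → t_C = 160/0.003790 = 42220 d
Total t = 282800 + 51640 + 42220 = 376700 d
   = 376700 / 365 = 1030 yr

1030 years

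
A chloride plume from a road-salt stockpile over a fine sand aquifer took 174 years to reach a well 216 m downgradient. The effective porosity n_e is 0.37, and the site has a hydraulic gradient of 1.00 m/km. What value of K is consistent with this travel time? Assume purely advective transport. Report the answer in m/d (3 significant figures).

t = 174 years = 63510 d
v = L / t = 216 / 63510 = 0.003401 m/d
K = v · n / i = 0.003401 × 0.37 / 0.0010 = 1.26 m/d

1.26 m/d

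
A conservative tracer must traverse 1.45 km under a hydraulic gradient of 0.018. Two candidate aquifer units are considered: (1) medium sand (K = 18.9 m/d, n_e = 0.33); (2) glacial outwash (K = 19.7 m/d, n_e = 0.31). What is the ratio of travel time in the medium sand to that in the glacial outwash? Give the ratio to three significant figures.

1.11

Unit 1 (medium sand): v = 18.9×0.018/0.33 = 1.031 m/d, t = 1450/1.031 = 1407 d
Unit 2 (glacial outwash): v = 19.7×0.018/0.31 = 1.144 m/d, t = 1450/1.144 = 1268 d
t(medium sand) / t(glacial outwash) = 1407/1268 = 1.11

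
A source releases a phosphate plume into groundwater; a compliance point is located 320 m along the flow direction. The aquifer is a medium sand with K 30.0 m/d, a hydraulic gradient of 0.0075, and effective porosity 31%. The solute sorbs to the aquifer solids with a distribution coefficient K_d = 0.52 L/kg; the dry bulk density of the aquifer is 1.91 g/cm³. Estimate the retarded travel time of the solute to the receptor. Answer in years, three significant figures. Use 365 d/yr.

5.08 years

Specific discharge q = 30.0 × 0.0075 = 0.2250 m/d
Seepage velocity v = q / n = 0.2250 / 0.31 = 0.7258 m/d
Retardation R = 1 + ρ_b·K_d/n = 1 + 1.91×0.52/0.31 = 4.204
Contaminant velocity v_c = v/R = 0.7258/4.204 = 0.1727 m/d
t = L/v_c = 320/0.1727 = 1853 d
   = 1853/365 = 5.08 yr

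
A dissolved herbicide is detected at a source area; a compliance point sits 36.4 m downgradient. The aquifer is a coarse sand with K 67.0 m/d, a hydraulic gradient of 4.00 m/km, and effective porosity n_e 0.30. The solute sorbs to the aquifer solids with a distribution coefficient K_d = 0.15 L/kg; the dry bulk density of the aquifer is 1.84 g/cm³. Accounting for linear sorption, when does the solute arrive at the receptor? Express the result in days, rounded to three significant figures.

Darcy flux q = K·i = 67.0 × 0.0040 = 0.2680 m/d
Seepage velocity v = q / n = 0.2680 / 0.30 = 0.8933 m/d
Retardation R = 1 + ρ_b·K_d/n = 1 + 1.84×0.15/0.30 = 1.920
Contaminant velocity v_c = v/R = 0.8933/1.920 = 0.4653 m/d
t = L/v_c = 36.4/0.4653 = 78.23 d

78.2 days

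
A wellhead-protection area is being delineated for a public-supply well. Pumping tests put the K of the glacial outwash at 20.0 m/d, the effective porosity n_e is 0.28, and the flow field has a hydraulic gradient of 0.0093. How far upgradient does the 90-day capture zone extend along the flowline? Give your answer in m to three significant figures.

q = Ki = 20.0 × 0.0093 = 0.1860 m/d
Seepage velocity v = q / n = 0.1860 / 0.28 = 0.6643 m/d
L = v × T = 0.6643 × 90 = 59.79 m

59.8 m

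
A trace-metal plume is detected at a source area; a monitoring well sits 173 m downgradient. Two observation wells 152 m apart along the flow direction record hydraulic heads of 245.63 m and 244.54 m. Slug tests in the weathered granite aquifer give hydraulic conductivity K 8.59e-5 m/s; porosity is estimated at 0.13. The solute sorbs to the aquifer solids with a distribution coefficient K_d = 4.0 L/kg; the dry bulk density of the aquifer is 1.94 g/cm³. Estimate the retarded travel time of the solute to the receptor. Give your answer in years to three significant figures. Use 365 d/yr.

70.3 years

Hydraulic gradient i = (245.63 − 244.54) / 152 = 1.09 / 152 = 0.007171
K = 8.59e-5 m/s × 86400 s/d = 7.422 m/d
Darcy flux q = K·i = 7.422 × 0.007171 = 0.05322 m/d
v = Ki/n = 7.422·0.007171/0.13 = 0.4094 m/d
Retardation R = 1 + ρ_b·K_d/n = 1 + 1.94×4.0/0.13 = 60.69
Contaminant velocity v_c = v/R = 0.4094/60.69 = 0.006745 m/d
t = L/v_c = 173/0.006745 = 25650 d
   = 25650/365 = 70.3 yr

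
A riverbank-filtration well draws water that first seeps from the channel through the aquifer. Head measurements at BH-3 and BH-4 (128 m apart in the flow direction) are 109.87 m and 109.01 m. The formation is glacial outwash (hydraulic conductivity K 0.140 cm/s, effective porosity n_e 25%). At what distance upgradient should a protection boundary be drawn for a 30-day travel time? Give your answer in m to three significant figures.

Hydraulic gradient i = (109.87 − 109.01) / 128 = 0.86 / 128 = 0.006719
K = 0.140 cm/s × 864 = 121.0 m/d
q = Ki = 121.0 × 0.006719 = 0.8127 m/d
v_s = q/n_e = 0.8127/0.25 = 3.251 m/d
L = v × T = 3.251 × 30 = 97.52 m

97.5 m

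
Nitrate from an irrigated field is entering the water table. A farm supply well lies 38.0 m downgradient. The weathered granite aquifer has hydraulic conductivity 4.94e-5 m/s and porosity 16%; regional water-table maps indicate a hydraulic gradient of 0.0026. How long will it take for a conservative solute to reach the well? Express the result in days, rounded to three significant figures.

548 days

K = 4.94e-5 m/s × 86400 s/d = 4.268 m/d
q = Ki = 4.268 × 0.0026 = 0.01110 m/d
Seepage velocity v = q / n = 0.01110 / 0.16 = 0.06936 m/d
t = L / v = 38.0 / 0.06936 = 547.9 d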